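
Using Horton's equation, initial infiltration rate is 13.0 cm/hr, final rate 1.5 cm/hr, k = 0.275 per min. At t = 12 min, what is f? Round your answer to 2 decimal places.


Step 1: f = fc + (f0 - fc) * exp(-k * t)
Step 2: exp(-0.275 * 12) = 0.036883
Step 3: f = 1.5 + (13.0 - 1.5) * 0.036883
Step 4: f = 1.5 + 11.5 * 0.036883
Step 5: f = 1.92 cm/hr

1.92


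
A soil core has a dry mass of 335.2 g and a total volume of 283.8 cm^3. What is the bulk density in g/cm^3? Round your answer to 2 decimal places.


Step 1: Identify the formula: BD = dry mass / volume
Step 2: Substitute values: BD = 335.2 / 283.8
Step 3: BD = 1.18 g/cm^3

1.18


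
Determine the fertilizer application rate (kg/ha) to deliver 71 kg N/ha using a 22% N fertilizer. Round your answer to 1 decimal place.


Step 1: Fertilizer rate = target N / (N content / 100)
Step 2: Rate = 71 / (22 / 100)
Step 3: Rate = 71 / 0.22
Step 4: Rate = 322.7 kg/ha

322.7


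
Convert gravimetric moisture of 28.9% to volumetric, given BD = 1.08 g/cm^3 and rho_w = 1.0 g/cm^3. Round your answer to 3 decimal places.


Step 1: theta = (w / 100) * BD / rho_w
Step 2: theta = (28.9 / 100) * 1.08 / 1.0
Step 3: theta = 0.289 * 1.08
Step 4: theta = 0.312

0.312


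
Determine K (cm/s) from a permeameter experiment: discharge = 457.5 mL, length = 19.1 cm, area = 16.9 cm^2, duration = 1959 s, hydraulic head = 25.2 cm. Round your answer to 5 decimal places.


Step 1: K = Q * L / (A * t * h)
Step 2: Numerator = 457.5 * 19.1 = 8738.25
Step 3: Denominator = 16.9 * 1959 * 25.2 = 834298.92
Step 4: K = 8738.25 / 834298.92 = 0.01047 cm/s

0.01047


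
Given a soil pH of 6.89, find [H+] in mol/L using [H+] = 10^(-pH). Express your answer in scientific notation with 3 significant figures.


Step 1: [H+] = 10^(-pH)
Step 2: [H+] = 10^(-6.89)
Step 3: [H+] = 1.29e-07 mol/L

1.29e-07


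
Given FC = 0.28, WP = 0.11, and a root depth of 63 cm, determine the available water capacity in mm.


Step 1: Available water = (FC - WP) * depth * 10
Step 2: AW = (0.28 - 0.11) * 63 * 10
Step 3: AW = 0.17 * 63 * 10
Step 4: AW = 107.1 mm

107.1


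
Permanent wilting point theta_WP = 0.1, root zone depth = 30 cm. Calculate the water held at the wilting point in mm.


Step 1: Water (mm) = theta_WP * depth * 10
Step 2: Water = 0.1 * 30 * 10
Step 3: Water = 30.0 mm

30.0


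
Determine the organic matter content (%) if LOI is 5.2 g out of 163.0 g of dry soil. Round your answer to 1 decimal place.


Step 1: OM% = 100 * LOI / sample mass
Step 2: OM = 100 * 5.2 / 163.0
Step 3: OM = 3.2%

3.2


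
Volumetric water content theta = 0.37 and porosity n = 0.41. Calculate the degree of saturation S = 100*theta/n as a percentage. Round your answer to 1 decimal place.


Step 1: S = 100 * theta_v / n
Step 2: S = 100 * 0.37 / 0.41
Step 3: S = 90.2%

90.2


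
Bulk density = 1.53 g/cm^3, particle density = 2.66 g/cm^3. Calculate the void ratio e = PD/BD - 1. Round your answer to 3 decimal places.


Step 1: e = PD / BD - 1
Step 2: e = 2.66 / 1.53 - 1
Step 3: e = 1.73856 - 1
Step 4: e = 0.739

0.739


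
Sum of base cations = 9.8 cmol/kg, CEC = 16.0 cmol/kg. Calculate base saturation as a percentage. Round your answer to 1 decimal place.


Step 1: BS = 100 * (sum of bases) / CEC
Step 2: BS = 100 * 9.8 / 16.0
Step 3: BS = 61.3%

61.3


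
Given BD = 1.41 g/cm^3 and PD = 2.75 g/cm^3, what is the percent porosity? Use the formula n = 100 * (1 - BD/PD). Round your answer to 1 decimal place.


Step 1: Formula: n = 100 * (1 - BD / PD)
Step 2: n = 100 * (1 - 1.41 / 2.75)
Step 3: n = 100 * (1 - 0.51273)
Step 4: n = 48.7%

48.7


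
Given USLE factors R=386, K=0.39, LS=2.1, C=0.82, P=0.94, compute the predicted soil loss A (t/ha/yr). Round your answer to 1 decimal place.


Step 1: A = R * K * LS * C * P
Step 2: R * K = 386 * 0.39 = 150.54
Step 3: (R*K) * LS = 150.54 * 2.1 = 316.134
Step 4: * C * P = 316.134 * 0.82 * 0.94 = 243.7
Step 5: A = 243.7 t/(ha*yr)

243.7


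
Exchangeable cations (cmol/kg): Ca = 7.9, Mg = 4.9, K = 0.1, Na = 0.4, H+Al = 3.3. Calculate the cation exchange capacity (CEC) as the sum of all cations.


Step 1: CEC = Ca + Mg + K + Na + (H+Al)
Step 2: CEC = 7.9 + 4.9 + 0.1 + 0.4 + 3.3
Step 3: CEC = 16.6 cmol/kg

16.6


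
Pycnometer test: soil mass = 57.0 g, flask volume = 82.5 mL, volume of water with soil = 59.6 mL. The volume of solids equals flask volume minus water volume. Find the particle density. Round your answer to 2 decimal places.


Step 1: Volume of solids = flask volume - water volume with soil
Step 2: V_solids = 82.5 - 59.6 = 22.9 mL
Step 3: Particle density = mass / V_solids = 57.0 / 22.9 = 2.49 g/cm^3

2.49


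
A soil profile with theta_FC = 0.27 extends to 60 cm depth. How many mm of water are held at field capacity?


Step 1: Water (mm) = theta_FC * depth (cm) * 10
Step 2: Water = 0.27 * 60 * 10
Step 3: Water = 162.0 mm

162.0


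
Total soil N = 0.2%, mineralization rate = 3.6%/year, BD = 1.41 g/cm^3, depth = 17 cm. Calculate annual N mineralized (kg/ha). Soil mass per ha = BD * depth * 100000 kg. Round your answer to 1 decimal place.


Step 1: Soil mass per ha = BD * depth * 100000 = 1.41 * 17 * 100000 = 2397000 kg
Step 2: Total N pool = soil mass * N%/100 = 2397000 * 0.2/100 = 4794.0 kg/ha
Step 3: N mineralized = N pool * rate%/100 = 4794.0 * 3.6/100 = 172.6 kg/ha/yr

172.6


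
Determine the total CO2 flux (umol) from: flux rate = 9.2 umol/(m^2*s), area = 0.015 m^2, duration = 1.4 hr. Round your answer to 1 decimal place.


Step 1: Convert time to seconds: 1.4 hr * 3600 = 5040.0 s
Step 2: Total = flux * area * time_s
Step 3: Total = 9.2 * 0.015 * 5040.0
Step 4: Total = 695.5 umol

695.5


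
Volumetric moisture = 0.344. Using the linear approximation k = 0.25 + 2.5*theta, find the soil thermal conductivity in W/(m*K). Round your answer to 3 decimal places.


Step 1: k = 0.25 + 2.5 * theta
Step 2: k = 0.25 + 2.5 * 0.344
Step 3: k = 0.25 + 0.86
Step 4: k = 1.11 W/(m*K)

1.11


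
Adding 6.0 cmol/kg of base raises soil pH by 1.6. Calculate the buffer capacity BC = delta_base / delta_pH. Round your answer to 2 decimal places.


Step 1: BC = change in base / change in pH
Step 2: BC = 6.0 / 1.6
Step 3: BC = 3.75 cmol/(kg*pH unit)

3.75


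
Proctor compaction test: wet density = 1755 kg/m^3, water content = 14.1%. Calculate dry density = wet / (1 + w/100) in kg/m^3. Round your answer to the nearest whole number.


Step 1: Dry density = wet density / (1 + w/100)
Step 2: Dry density = 1755 / (1 + 14.1/100)
Step 3: Dry density = 1755 / 1.141
Step 4: Dry density = 1538 kg/m^3

1538


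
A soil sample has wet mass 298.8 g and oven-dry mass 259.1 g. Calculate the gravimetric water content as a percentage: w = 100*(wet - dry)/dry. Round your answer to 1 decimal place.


Step 1: Water mass = wet - dry = 298.8 - 259.1 = 39.7 g
Step 2: w = 100 * water mass / dry mass
Step 3: w = 100 * 39.7 / 259.1 = 15.3%

15.3


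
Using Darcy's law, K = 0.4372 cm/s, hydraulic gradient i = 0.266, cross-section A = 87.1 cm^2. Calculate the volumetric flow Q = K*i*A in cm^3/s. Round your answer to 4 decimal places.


Step 1: Apply Darcy's law: Q = K * i * A
Step 2: Q = 0.4372 * 0.266 * 87.1
Step 3: Q = 10.1293 cm^3/s

10.1293


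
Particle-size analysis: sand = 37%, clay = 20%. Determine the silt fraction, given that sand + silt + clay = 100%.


Step 1: sand + silt + clay = 100%
Step 2: silt = 100 - sand - clay
Step 3: silt = 100 - 37 - 20
Step 4: silt = 43%

43


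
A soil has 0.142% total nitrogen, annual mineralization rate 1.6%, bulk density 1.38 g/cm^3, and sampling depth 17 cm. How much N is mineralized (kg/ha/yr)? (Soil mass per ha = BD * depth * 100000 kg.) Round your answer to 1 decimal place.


Step 1: Soil mass per ha = BD * depth * 100000 = 1.38 * 17 * 100000 = 2346000 kg
Step 2: Total N pool = soil mass * N%/100 = 2346000 * 0.142/100 = 3331.32 kg/ha
Step 3: N mineralized = N pool * rate%/100 = 3331.32 * 1.6/100 = 53.3 kg/ha/yr

53.3


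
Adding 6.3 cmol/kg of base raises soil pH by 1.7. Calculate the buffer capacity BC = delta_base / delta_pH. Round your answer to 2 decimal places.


Step 1: BC = change in base / change in pH
Step 2: BC = 6.3 / 1.7
Step 3: BC = 3.71 cmol/(kg*pH unit)

3.71


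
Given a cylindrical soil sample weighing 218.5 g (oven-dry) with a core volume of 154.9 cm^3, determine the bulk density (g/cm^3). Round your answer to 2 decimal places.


Step 1: Identify the formula: BD = dry mass / volume
Step 2: Substitute values: BD = 218.5 / 154.9
Step 3: BD = 1.41 g/cm^3

1.41


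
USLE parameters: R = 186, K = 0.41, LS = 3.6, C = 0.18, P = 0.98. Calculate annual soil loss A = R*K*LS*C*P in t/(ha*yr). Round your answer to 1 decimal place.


Step 1: A = R * K * LS * C * P
Step 2: R * K = 186 * 0.41 = 76.26
Step 3: (R*K) * LS = 76.26 * 3.6 = 274.536
Step 4: * C * P = 274.536 * 0.18 * 0.98 = 48.4
Step 5: A = 48.4 t/(ha*yr)

48.4


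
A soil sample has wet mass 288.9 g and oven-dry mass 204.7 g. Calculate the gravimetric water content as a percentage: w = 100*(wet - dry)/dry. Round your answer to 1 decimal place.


Step 1: Water mass = wet - dry = 288.9 - 204.7 = 84.2 g
Step 2: w = 100 * water mass / dry mass
Step 3: w = 100 * 84.2 / 204.7 = 41.1%

41.1


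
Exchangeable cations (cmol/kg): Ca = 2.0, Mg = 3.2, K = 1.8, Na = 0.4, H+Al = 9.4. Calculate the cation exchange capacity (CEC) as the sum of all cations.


Step 1: CEC = Ca + Mg + K + Na + (H+Al)
Step 2: CEC = 2.0 + 3.2 + 1.8 + 0.4 + 9.4
Step 3: CEC = 16.8 cmol/kg

16.8


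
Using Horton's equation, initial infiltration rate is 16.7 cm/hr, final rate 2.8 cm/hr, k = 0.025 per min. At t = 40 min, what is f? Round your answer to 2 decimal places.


Step 1: f = fc + (f0 - fc) * exp(-k * t)
Step 2: exp(-0.025 * 40) = 0.367879
Step 3: f = 2.8 + (16.7 - 2.8) * 0.367879
Step 4: f = 2.8 + 13.9 * 0.367879
Step 5: f = 7.91 cm/hr

7.91


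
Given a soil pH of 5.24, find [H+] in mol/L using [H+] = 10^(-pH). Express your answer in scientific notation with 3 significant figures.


Step 1: [H+] = 10^(-pH)
Step 2: [H+] = 10^(-5.24)
Step 3: [H+] = 5.75e-06 mol/L

5.75e-06


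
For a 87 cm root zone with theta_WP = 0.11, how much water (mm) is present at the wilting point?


Step 1: Water (mm) = theta_WP * depth * 10
Step 2: Water = 0.11 * 87 * 10
Step 3: Water = 95.7 mm

95.7


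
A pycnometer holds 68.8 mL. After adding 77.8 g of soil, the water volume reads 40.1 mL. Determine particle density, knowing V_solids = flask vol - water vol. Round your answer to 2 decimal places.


Step 1: Volume of solids = flask volume - water volume with soil
Step 2: V_solids = 68.8 - 40.1 = 28.7 mL
Step 3: Particle density = mass / V_solids = 77.8 / 28.7 = 2.71 g/cm^3

2.71


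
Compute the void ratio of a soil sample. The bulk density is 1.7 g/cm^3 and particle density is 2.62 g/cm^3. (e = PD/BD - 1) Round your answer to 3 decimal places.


Step 1: e = PD / BD - 1
Step 2: e = 2.62 / 1.7 - 1
Step 3: e = 1.54118 - 1
Step 4: e = 0.541

0.541


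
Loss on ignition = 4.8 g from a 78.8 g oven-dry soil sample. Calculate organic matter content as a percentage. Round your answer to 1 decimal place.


Step 1: OM% = 100 * LOI / sample mass
Step 2: OM = 100 * 4.8 / 78.8
Step 3: OM = 6.1%

6.1


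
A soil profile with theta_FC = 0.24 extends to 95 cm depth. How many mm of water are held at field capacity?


Step 1: Water (mm) = theta_FC * depth (cm) * 10
Step 2: Water = 0.24 * 95 * 10
Step 3: Water = 228.0 mm

228.0


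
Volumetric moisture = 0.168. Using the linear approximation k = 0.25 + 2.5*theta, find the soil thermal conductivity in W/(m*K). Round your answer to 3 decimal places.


Step 1: k = 0.25 + 2.5 * theta
Step 2: k = 0.25 + 2.5 * 0.168
Step 3: k = 0.25 + 0.42
Step 4: k = 0.67 W/(m*K)

0.67


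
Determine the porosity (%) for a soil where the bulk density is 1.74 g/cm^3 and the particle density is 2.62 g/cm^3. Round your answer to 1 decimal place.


Step 1: Formula: n = 100 * (1 - BD / PD)
Step 2: n = 100 * (1 - 1.74 / 2.62)
Step 3: n = 100 * (1 - 0.66412)
Step 4: n = 33.6%

33.6


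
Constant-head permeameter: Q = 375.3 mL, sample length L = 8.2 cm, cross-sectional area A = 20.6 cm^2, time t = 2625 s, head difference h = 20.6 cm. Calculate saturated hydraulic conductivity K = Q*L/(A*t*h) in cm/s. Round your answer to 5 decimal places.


Step 1: K = Q * L / (A * t * h)
Step 2: Numerator = 375.3 * 8.2 = 3077.46
Step 3: Denominator = 20.6 * 2625 * 20.6 = 1113945.0
Step 4: K = 3077.46 / 1113945.0 = 0.00276 cm/s

0.00276


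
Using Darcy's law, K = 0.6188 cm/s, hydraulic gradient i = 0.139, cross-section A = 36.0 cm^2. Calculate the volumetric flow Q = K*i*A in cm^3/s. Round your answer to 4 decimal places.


Step 1: Apply Darcy's law: Q = K * i * A
Step 2: Q = 0.6188 * 0.139 * 36.0
Step 3: Q = 3.0965 cm^3/s

3.0965


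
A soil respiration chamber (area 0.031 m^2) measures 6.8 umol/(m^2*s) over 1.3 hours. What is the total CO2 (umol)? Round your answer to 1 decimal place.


Step 1: Convert time to seconds: 1.3 hr * 3600 = 4680.0 s
Step 2: Total = flux * area * time_s
Step 3: Total = 6.8 * 0.031 * 4680.0
Step 4: Total = 986.5 umol

986.5


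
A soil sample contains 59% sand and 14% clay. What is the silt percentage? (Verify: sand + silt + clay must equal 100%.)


Step 1: sand + silt + clay = 100%
Step 2: silt = 100 - sand - clay
Step 3: silt = 100 - 59 - 14
Step 4: silt = 27%

27


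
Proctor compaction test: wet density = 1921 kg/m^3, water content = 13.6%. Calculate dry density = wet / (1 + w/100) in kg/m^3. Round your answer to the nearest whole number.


Step 1: Dry density = wet density / (1 + w/100)
Step 2: Dry density = 1921 / (1 + 13.6/100)
Step 3: Dry density = 1921 / 1.136
Step 4: Dry density = 1691 kg/m^3

1691


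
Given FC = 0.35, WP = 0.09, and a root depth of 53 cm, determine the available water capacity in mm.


Step 1: Available water = (FC - WP) * depth * 10
Step 2: AW = (0.35 - 0.09) * 53 * 10
Step 3: AW = 0.26 * 53 * 10
Step 4: AW = 137.8 mm

137.8


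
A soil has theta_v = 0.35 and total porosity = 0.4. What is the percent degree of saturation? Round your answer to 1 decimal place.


Step 1: S = 100 * theta_v / n
Step 2: S = 100 * 0.35 / 0.4
Step 3: S = 87.5%

87.5


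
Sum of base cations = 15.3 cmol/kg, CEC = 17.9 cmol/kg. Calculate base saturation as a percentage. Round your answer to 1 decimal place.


Step 1: BS = 100 * (sum of bases) / CEC
Step 2: BS = 100 * 15.3 / 17.9
Step 3: BS = 85.5%

85.5


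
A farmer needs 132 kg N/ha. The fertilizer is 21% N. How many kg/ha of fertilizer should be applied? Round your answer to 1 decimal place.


Step 1: Fertilizer rate = target N / (N content / 100)
Step 2: Rate = 132 / (21 / 100)
Step 3: Rate = 132 / 0.21
Step 4: Rate = 628.6 kg/ha

628.6


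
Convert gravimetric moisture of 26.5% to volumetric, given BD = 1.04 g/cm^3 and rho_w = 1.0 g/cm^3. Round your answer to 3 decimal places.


Step 1: theta = (w / 100) * BD / rho_w
Step 2: theta = (26.5 / 100) * 1.04 / 1.0
Step 3: theta = 0.265 * 1.04
Step 4: theta = 0.276

0.276


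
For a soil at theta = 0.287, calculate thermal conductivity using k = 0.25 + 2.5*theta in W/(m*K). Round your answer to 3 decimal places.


Step 1: k = 0.25 + 2.5 * theta
Step 2: k = 0.25 + 2.5 * 0.287
Step 3: k = 0.25 + 0.718
Step 4: k = 0.968 W/(m*K)

0.968


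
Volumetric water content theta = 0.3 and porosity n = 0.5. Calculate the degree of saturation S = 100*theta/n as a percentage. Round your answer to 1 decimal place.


Step 1: S = 100 * theta_v / n
Step 2: S = 100 * 0.3 / 0.5
Step 3: S = 60.0%

60.0


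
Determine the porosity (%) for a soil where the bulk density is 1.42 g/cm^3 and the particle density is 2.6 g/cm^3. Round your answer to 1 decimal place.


Step 1: Formula: n = 100 * (1 - BD / PD)
Step 2: n = 100 * (1 - 1.42 / 2.6)
Step 3: n = 100 * (1 - 0.54615)
Step 4: n = 45.4%

45.4


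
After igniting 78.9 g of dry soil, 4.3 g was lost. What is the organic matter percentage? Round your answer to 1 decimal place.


Step 1: OM% = 100 * LOI / sample mass
Step 2: OM = 100 * 4.3 / 78.9
Step 3: OM = 5.4%

5.4


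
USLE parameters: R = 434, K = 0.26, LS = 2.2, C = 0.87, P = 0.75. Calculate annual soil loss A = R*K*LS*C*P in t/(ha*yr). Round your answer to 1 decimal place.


Step 1: A = R * K * LS * C * P
Step 2: R * K = 434 * 0.26 = 112.84
Step 3: (R*K) * LS = 112.84 * 2.2 = 248.248
Step 4: * C * P = 248.248 * 0.87 * 0.75 = 162.0
Step 5: A = 162.0 t/(ha*yr)

162.0


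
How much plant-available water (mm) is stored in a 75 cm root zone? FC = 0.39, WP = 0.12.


Step 1: Available water = (FC - WP) * depth * 10
Step 2: AW = (0.39 - 0.12) * 75 * 10
Step 3: AW = 0.27 * 75 * 10
Step 4: AW = 202.5 mm

202.5


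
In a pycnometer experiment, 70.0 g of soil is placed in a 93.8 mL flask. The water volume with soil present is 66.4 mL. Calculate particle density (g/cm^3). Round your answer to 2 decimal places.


Step 1: Volume of solids = flask volume - water volume with soil
Step 2: V_solids = 93.8 - 66.4 = 27.4 mL
Step 3: Particle density = mass / V_solids = 70.0 / 27.4 = 2.55 g/cm^3

2.55


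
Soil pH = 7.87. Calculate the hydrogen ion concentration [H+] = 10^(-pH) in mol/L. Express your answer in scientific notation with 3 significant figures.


Step 1: [H+] = 10^(-pH)
Step 2: [H+] = 10^(-7.87)
Step 3: [H+] = 1.35e-08 mol/L

1.35e-08


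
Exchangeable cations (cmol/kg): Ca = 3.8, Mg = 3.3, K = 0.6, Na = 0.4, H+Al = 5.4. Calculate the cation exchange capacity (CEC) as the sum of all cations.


Step 1: CEC = Ca + Mg + K + Na + (H+Al)
Step 2: CEC = 3.8 + 3.3 + 0.6 + 0.4 + 5.4
Step 3: CEC = 13.5 cmol/kg

13.5


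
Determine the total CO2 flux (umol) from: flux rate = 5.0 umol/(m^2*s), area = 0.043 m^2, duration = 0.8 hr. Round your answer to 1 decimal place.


Step 1: Convert time to seconds: 0.8 hr * 3600 = 2880.0 s
Step 2: Total = flux * area * time_s
Step 3: Total = 5.0 * 0.043 * 2880.0
Step 4: Total = 619.2 umol

619.2


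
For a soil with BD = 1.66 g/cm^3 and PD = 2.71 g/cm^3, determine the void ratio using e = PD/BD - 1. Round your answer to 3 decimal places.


Step 1: e = PD / BD - 1
Step 2: e = 2.71 / 1.66 - 1
Step 3: e = 1.63253 - 1
Step 4: e = 0.633

0.633


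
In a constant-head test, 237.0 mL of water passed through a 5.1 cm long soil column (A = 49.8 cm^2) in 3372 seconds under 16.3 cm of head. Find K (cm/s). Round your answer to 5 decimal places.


Step 1: K = Q * L / (A * t * h)
Step 2: Numerator = 237.0 * 5.1 = 1208.7
Step 3: Denominator = 49.8 * 3372 * 16.3 = 2737187.28
Step 4: K = 1208.7 / 2737187.28 = 0.00044 cm/s

0.00044


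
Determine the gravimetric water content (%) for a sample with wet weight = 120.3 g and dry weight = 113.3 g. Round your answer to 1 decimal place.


Step 1: Water mass = wet - dry = 120.3 - 113.3 = 7.0 g
Step 2: w = 100 * water mass / dry mass
Step 3: w = 100 * 7.0 / 113.3 = 6.2%

6.2


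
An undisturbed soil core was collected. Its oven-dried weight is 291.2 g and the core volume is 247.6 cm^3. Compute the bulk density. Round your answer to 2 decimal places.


Step 1: Identify the formula: BD = dry mass / volume
Step 2: Substitute values: BD = 291.2 / 247.6
Step 3: BD = 1.18 g/cm^3

1.18


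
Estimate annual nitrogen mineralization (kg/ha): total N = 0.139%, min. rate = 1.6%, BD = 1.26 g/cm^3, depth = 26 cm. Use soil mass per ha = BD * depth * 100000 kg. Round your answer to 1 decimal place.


Step 1: Soil mass per ha = BD * depth * 100000 = 1.26 * 26 * 100000 = 3276000 kg
Step 2: Total N pool = soil mass * N%/100 = 3276000 * 0.139/100 = 4553.64 kg/ha
Step 3: N mineralized = N pool * rate%/100 = 4553.64 * 1.6/100 = 72.9 kg/ha/yr

72.9


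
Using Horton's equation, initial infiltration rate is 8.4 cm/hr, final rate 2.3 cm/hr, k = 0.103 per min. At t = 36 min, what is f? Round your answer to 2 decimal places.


Step 1: f = fc + (f0 - fc) * exp(-k * t)
Step 2: exp(-0.103 * 36) = 0.024527
Step 3: f = 2.3 + (8.4 - 2.3) * 0.024527
Step 4: f = 2.3 + 6.1 * 0.024527
Step 5: f = 2.45 cm/hr

2.45


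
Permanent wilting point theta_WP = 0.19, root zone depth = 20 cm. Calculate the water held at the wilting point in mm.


Step 1: Water (mm) = theta_WP * depth * 10
Step 2: Water = 0.19 * 20 * 10
Step 3: Water = 38.0 mm

38.0


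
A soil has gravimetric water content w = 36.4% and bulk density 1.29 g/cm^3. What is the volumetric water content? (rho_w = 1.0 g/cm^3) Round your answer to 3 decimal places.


Step 1: theta = (w / 100) * BD / rho_w
Step 2: theta = (36.4 / 100) * 1.29 / 1.0
Step 3: theta = 0.364 * 1.29
Step 4: theta = 0.47

0.47


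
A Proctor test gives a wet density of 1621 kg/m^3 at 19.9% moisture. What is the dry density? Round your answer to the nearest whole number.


Step 1: Dry density = wet density / (1 + w/100)
Step 2: Dry density = 1621 / (1 + 19.9/100)
Step 3: Dry density = 1621 / 1.199
Step 4: Dry density = 1352 kg/m^3

1352


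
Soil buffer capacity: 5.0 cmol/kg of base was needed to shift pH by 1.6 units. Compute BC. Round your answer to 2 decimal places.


Step 1: BC = change in base / change in pH
Step 2: BC = 5.0 / 1.6
Step 3: BC = 3.13 cmol/(kg*pH unit)

3.13


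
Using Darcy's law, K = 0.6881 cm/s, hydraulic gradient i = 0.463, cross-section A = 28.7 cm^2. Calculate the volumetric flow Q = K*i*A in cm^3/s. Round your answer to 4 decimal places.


Step 1: Apply Darcy's law: Q = K * i * A
Step 2: Q = 0.6881 * 0.463 * 28.7
Step 3: Q = 9.1435 cm^3/s

9.1435


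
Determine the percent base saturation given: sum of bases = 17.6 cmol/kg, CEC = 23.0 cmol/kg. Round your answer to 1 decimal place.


Step 1: BS = 100 * (sum of bases) / CEC
Step 2: BS = 100 * 17.6 / 23.0
Step 3: BS = 76.5%

76.5


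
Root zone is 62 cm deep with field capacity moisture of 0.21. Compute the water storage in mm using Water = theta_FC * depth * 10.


Step 1: Water (mm) = theta_FC * depth (cm) * 10
Step 2: Water = 0.21 * 62 * 10
Step 3: Water = 130.2 mm

130.2


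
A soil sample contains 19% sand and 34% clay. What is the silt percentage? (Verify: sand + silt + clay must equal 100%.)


Step 1: sand + silt + clay = 100%
Step 2: silt = 100 - sand - clay
Step 3: silt = 100 - 19 - 34
Step 4: silt = 47%

47


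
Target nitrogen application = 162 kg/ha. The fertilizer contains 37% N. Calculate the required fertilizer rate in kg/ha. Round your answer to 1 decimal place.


Step 1: Fertilizer rate = target N / (N content / 100)
Step 2: Rate = 162 / (37 / 100)
Step 3: Rate = 162 / 0.37
Step 4: Rate = 437.8 kg/ha

437.8


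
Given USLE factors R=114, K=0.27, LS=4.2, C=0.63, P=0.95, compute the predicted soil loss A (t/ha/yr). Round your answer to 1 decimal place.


Step 1: A = R * K * LS * C * P
Step 2: R * K = 114 * 0.27 = 30.78
Step 3: (R*K) * LS = 30.78 * 4.2 = 129.276
Step 4: * C * P = 129.276 * 0.63 * 0.95 = 77.4
Step 5: A = 77.4 t/(ha*yr)

77.4


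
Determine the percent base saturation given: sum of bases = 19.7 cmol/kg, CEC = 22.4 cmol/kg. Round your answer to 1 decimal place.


Step 1: BS = 100 * (sum of bases) / CEC
Step 2: BS = 100 * 19.7 / 22.4
Step 3: BS = 87.9%

87.9


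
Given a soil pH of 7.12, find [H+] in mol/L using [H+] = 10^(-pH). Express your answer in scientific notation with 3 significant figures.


Step 1: [H+] = 10^(-pH)
Step 2: [H+] = 10^(-7.12)
Step 3: [H+] = 7.59e-08 mol/L

7.59e-08


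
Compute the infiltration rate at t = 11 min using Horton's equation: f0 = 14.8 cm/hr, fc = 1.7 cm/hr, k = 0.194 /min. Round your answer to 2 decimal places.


Step 1: f = fc + (f0 - fc) * exp(-k * t)
Step 2: exp(-0.194 * 11) = 0.118363
Step 3: f = 1.7 + (14.8 - 1.7) * 0.118363
Step 4: f = 1.7 + 13.1 * 0.118363
Step 5: f = 3.25 cm/hr

3.25


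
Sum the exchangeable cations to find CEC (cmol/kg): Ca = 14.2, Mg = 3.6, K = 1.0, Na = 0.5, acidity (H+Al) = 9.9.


Step 1: CEC = Ca + Mg + K + Na + (H+Al)
Step 2: CEC = 14.2 + 3.6 + 1.0 + 0.5 + 9.9
Step 3: CEC = 29.2 cmol/kg

29.2


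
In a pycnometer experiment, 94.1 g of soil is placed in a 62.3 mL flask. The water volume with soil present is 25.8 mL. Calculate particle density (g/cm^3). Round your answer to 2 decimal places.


Step 1: Volume of solids = flask volume - water volume with soil
Step 2: V_solids = 62.3 - 25.8 = 36.5 mL
Step 3: Particle density = mass / V_solids = 94.1 / 36.5 = 2.58 g/cm^3

2.58


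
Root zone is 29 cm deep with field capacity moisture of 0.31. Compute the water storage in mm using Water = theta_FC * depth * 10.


Step 1: Water (mm) = theta_FC * depth (cm) * 10
Step 2: Water = 0.31 * 29 * 10
Step 3: Water = 89.9 mm

89.9


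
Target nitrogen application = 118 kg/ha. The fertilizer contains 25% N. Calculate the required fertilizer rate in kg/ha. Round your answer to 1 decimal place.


Step 1: Fertilizer rate = target N / (N content / 100)
Step 2: Rate = 118 / (25 / 100)
Step 3: Rate = 118 / 0.25
Step 4: Rate = 472.0 kg/ha

472.0


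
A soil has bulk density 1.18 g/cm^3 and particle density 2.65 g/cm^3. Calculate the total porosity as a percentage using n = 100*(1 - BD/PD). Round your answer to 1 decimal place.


Step 1: Formula: n = 100 * (1 - BD / PD)
Step 2: n = 100 * (1 - 1.18 / 2.65)
Step 3: n = 100 * (1 - 0.44528)
Step 4: n = 55.5%

55.5


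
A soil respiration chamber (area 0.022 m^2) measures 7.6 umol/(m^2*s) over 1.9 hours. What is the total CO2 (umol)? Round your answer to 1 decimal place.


Step 1: Convert time to seconds: 1.9 hr * 3600 = 6840.0 s
Step 2: Total = flux * area * time_s
Step 3: Total = 7.6 * 0.022 * 6840.0
Step 4: Total = 1143.6 umol

1143.6


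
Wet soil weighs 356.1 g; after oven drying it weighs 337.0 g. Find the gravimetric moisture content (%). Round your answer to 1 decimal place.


Step 1: Water mass = wet - dry = 356.1 - 337.0 = 19.1 g
Step 2: w = 100 * water mass / dry mass
Step 3: w = 100 * 19.1 / 337.0 = 5.7%

5.7


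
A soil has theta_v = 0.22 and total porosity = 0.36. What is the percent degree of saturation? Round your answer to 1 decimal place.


Step 1: S = 100 * theta_v / n
Step 2: S = 100 * 0.22 / 0.36
Step 3: S = 61.1%

61.1


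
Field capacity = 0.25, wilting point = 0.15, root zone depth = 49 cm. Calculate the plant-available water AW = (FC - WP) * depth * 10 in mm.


Step 1: Available water = (FC - WP) * depth * 10
Step 2: AW = (0.25 - 0.15) * 49 * 10
Step 3: AW = 0.1 * 49 * 10
Step 4: AW = 49.0 mm

49.0


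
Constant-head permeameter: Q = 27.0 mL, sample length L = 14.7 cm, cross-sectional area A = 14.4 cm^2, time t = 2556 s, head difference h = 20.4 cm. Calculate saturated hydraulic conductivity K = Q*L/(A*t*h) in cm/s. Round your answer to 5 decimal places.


Step 1: K = Q * L / (A * t * h)
Step 2: Numerator = 27.0 * 14.7 = 396.9
Step 3: Denominator = 14.4 * 2556 * 20.4 = 750850.56
Step 4: K = 396.9 / 750850.56 = 0.00053 cm/s

0.00053


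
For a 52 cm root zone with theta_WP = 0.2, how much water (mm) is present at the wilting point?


Step 1: Water (mm) = theta_WP * depth * 10
Step 2: Water = 0.2 * 52 * 10
Step 3: Water = 104.0 mm

104.0


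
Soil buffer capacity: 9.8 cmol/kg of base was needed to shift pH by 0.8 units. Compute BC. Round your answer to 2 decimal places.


Step 1: BC = change in base / change in pH
Step 2: BC = 9.8 / 0.8
Step 3: BC = 12.25 cmol/(kg*pH unit)

12.25


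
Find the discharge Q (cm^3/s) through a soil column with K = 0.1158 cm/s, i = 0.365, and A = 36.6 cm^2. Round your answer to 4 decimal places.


Step 1: Apply Darcy's law: Q = K * i * A
Step 2: Q = 0.1158 * 0.365 * 36.6
Step 3: Q = 1.547 cm^3/s

1.547


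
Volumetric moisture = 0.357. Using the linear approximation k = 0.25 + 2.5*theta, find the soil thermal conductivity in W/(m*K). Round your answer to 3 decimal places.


Step 1: k = 0.25 + 2.5 * theta
Step 2: k = 0.25 + 2.5 * 0.357
Step 3: k = 0.25 + 0.893
Step 4: k = 1.143 W/(m*K)

1.143


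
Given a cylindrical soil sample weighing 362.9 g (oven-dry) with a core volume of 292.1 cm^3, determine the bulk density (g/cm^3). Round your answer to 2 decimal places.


Step 1: Identify the formula: BD = dry mass / volume
Step 2: Substitute values: BD = 362.9 / 292.1
Step 3: BD = 1.24 g/cm^3

1.24


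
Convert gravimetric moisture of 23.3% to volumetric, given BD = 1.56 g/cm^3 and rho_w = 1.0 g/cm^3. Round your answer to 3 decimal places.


Step 1: theta = (w / 100) * BD / rho_w
Step 2: theta = (23.3 / 100) * 1.56 / 1.0
Step 3: theta = 0.233 * 1.56
Step 4: theta = 0.363

0.363


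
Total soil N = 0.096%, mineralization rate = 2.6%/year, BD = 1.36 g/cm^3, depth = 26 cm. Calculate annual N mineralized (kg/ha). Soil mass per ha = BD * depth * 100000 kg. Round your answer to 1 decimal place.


Step 1: Soil mass per ha = BD * depth * 100000 = 1.36 * 26 * 100000 = 3536000 kg
Step 2: Total N pool = soil mass * N%/100 = 3536000 * 0.096/100 = 3394.56 kg/ha
Step 3: N mineralized = N pool * rate%/100 = 3394.56 * 2.6/100 = 88.3 kg/ha/yr

88.3


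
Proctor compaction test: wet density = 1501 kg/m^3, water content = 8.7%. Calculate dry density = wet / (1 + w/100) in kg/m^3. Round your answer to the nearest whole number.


Step 1: Dry density = wet density / (1 + w/100)
Step 2: Dry density = 1501 / (1 + 8.7/100)
Step 3: Dry density = 1501 / 1.087
Step 4: Dry density = 1381 kg/m^3

1381


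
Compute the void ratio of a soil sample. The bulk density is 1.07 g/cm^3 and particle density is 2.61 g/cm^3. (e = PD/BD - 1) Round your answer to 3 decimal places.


Step 1: e = PD / BD - 1
Step 2: e = 2.61 / 1.07 - 1
Step 3: e = 2.43925 - 1
Step 4: e = 1.439

1.439


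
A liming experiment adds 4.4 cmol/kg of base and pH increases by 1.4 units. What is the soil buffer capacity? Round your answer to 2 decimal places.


Step 1: BC = change in base / change in pH
Step 2: BC = 4.4 / 1.4
Step 3: BC = 3.14 cmol/(kg*pH unit)

3.14


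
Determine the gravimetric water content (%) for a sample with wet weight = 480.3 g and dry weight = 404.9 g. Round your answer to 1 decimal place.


Step 1: Water mass = wet - dry = 480.3 - 404.9 = 75.4 g
Step 2: w = 100 * water mass / dry mass
Step 3: w = 100 * 75.4 / 404.9 = 18.6%

18.6


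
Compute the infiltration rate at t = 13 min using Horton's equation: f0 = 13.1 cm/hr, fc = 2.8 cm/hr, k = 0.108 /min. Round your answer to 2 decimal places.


Step 1: f = fc + (f0 - fc) * exp(-k * t)
Step 2: exp(-0.108 * 13) = 0.245613
Step 3: f = 2.8 + (13.1 - 2.8) * 0.245613
Step 4: f = 2.8 + 10.3 * 0.245613
Step 5: f = 5.33 cm/hr

5.33


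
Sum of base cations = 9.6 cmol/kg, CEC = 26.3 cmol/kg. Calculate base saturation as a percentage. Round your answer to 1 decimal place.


Step 1: BS = 100 * (sum of bases) / CEC
Step 2: BS = 100 * 9.6 / 26.3
Step 3: BS = 36.5%

36.5


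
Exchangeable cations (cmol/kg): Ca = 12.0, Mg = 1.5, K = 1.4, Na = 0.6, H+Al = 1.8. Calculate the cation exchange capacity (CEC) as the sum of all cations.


Step 1: CEC = Ca + Mg + K + Na + (H+Al)
Step 2: CEC = 12.0 + 1.5 + 1.4 + 0.6 + 1.8
Step 3: CEC = 17.3 cmol/kg

17.3


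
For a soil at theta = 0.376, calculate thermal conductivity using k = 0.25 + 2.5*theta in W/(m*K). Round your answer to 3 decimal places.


Step 1: k = 0.25 + 2.5 * theta
Step 2: k = 0.25 + 2.5 * 0.376
Step 3: k = 0.25 + 0.94
Step 4: k = 1.19 W/(m*K)

1.19


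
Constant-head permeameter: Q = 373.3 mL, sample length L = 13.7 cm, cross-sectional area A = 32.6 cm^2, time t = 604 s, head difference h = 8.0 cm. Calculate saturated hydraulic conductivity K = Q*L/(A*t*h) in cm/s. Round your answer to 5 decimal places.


Step 1: K = Q * L / (A * t * h)
Step 2: Numerator = 373.3 * 13.7 = 5114.21
Step 3: Denominator = 32.6 * 604 * 8.0 = 157523.2
Step 4: K = 5114.21 / 157523.2 = 0.03247 cm/s

0.03247


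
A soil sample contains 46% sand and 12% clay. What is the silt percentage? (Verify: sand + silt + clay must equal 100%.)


Step 1: sand + silt + clay = 100%
Step 2: silt = 100 - sand - clay
Step 3: silt = 100 - 46 - 12
Step 4: silt = 42%

42


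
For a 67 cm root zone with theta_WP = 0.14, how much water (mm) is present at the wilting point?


Step 1: Water (mm) = theta_WP * depth * 10
Step 2: Water = 0.14 * 67 * 10
Step 3: Water = 93.8 mm

93.8


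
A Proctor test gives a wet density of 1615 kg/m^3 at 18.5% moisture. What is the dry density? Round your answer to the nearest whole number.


Step 1: Dry density = wet density / (1 + w/100)
Step 2: Dry density = 1615 / (1 + 18.5/100)
Step 3: Dry density = 1615 / 1.185
Step 4: Dry density = 1363 kg/m^3

1363


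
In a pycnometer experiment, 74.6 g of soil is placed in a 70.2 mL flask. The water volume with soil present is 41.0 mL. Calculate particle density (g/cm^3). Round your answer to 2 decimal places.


Step 1: Volume of solids = flask volume - water volume with soil
Step 2: V_solids = 70.2 - 41.0 = 29.2 mL
Step 3: Particle density = mass / V_solids = 74.6 / 29.2 = 2.55 g/cm^3

2.55


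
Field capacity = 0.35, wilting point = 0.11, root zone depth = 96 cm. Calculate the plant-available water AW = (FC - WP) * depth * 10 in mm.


Step 1: Available water = (FC - WP) * depth * 10
Step 2: AW = (0.35 - 0.11) * 96 * 10
Step 3: AW = 0.24 * 96 * 10
Step 4: AW = 230.4 mm

230.4


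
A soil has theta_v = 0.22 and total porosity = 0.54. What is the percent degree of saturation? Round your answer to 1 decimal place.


Step 1: S = 100 * theta_v / n
Step 2: S = 100 * 0.22 / 0.54
Step 3: S = 40.7%

40.7


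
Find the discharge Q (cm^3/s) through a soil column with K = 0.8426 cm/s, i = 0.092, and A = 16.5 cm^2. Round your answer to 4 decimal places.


Step 1: Apply Darcy's law: Q = K * i * A
Step 2: Q = 0.8426 * 0.092 * 16.5
Step 3: Q = 1.2791 cm^3/s

1.2791


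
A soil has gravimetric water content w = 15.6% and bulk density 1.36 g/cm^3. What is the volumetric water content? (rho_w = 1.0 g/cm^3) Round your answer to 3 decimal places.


Step 1: theta = (w / 100) * BD / rho_w
Step 2: theta = (15.6 / 100) * 1.36 / 1.0
Step 3: theta = 0.156 * 1.36
Step 4: theta = 0.212

0.212


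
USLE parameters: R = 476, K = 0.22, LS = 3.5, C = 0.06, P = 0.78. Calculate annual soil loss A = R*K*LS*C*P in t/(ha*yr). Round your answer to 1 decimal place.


Step 1: A = R * K * LS * C * P
Step 2: R * K = 476 * 0.22 = 104.72
Step 3: (R*K) * LS = 104.72 * 3.5 = 366.52
Step 4: * C * P = 366.52 * 0.06 * 0.78 = 17.2
Step 5: A = 17.2 t/(ha*yr)

17.2


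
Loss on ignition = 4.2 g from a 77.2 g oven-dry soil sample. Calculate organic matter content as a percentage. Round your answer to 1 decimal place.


Step 1: OM% = 100 * LOI / sample mass
Step 2: OM = 100 * 4.2 / 77.2
Step 3: OM = 5.4%

5.4


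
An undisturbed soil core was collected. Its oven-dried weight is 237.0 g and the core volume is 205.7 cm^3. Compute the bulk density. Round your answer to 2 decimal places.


Step 1: Identify the formula: BD = dry mass / volume
Step 2: Substitute values: BD = 237.0 / 205.7
Step 3: BD = 1.15 g/cm^3

1.15


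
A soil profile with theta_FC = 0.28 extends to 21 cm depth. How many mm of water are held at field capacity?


Step 1: Water (mm) = theta_FC * depth (cm) * 10
Step 2: Water = 0.28 * 21 * 10
Step 3: Water = 58.8 mm

58.8


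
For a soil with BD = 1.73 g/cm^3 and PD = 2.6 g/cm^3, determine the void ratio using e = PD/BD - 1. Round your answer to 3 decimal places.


Step 1: e = PD / BD - 1
Step 2: e = 2.6 / 1.73 - 1
Step 3: e = 1.50289 - 1
Step 4: e = 0.503

0.503


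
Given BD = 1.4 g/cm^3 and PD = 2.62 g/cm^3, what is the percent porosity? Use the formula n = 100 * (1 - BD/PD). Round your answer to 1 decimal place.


Step 1: Formula: n = 100 * (1 - BD / PD)
Step 2: n = 100 * (1 - 1.4 / 2.62)
Step 3: n = 100 * (1 - 0.53435)
Step 4: n = 46.6%

46.6


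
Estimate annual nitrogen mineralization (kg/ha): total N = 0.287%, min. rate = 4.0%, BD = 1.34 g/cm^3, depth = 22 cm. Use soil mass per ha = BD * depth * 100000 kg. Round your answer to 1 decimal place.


Step 1: Soil mass per ha = BD * depth * 100000 = 1.34 * 22 * 100000 = 2948000 kg
Step 2: Total N pool = soil mass * N%/100 = 2948000 * 0.287/100 = 8460.76 kg/ha
Step 3: N mineralized = N pool * rate%/100 = 8460.76 * 4.0/100 = 338.4 kg/ha/yr

338.4


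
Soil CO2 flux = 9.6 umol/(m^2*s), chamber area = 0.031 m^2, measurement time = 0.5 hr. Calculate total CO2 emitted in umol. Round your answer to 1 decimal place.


Step 1: Convert time to seconds: 0.5 hr * 3600 = 1800.0 s
Step 2: Total = flux * area * time_s
Step 3: Total = 9.6 * 0.031 * 1800.0
Step 4: Total = 535.7 umol

535.7


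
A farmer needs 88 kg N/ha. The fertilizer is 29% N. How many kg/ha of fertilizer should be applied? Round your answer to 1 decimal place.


Step 1: Fertilizer rate = target N / (N content / 100)
Step 2: Rate = 88 / (29 / 100)
Step 3: Rate = 88 / 0.29
Step 4: Rate = 303.4 kg/ha

303.4


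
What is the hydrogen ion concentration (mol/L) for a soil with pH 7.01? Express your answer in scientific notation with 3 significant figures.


Step 1: [H+] = 10^(-pH)
Step 2: [H+] = 10^(-7.01)
Step 3: [H+] = 9.77e-08 mol/L

9.77e-08


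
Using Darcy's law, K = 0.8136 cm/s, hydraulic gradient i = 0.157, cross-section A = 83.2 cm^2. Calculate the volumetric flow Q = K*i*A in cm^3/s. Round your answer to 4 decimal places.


Step 1: Apply Darcy's law: Q = K * i * A
Step 2: Q = 0.8136 * 0.157 * 83.2
Step 3: Q = 10.6276 cm^3/s

10.6276


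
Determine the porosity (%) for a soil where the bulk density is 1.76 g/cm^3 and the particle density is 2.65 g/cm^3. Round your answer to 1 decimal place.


Step 1: Formula: n = 100 * (1 - BD / PD)
Step 2: n = 100 * (1 - 1.76 / 2.65)
Step 3: n = 100 * (1 - 0.66415)
Step 4: n = 33.6%

33.6


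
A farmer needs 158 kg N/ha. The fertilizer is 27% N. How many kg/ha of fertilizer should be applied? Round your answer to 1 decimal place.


Step 1: Fertilizer rate = target N / (N content / 100)
Step 2: Rate = 158 / (27 / 100)
Step 3: Rate = 158 / 0.27
Step 4: Rate = 585.2 kg/ha

585.2


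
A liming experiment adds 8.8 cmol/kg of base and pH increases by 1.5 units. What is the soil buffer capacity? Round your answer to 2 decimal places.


Step 1: BC = change in base / change in pH
Step 2: BC = 8.8 / 1.5
Step 3: BC = 5.87 cmol/(kg*pH unit)

5.87


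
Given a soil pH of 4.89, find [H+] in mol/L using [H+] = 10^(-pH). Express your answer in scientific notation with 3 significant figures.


Step 1: [H+] = 10^(-pH)
Step 2: [H+] = 10^(-4.89)
Step 3: [H+] = 1.29e-05 mol/L

1.29e-05


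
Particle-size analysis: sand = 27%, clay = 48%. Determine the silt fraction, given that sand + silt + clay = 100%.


Step 1: sand + silt + clay = 100%
Step 2: silt = 100 - sand - clay
Step 3: silt = 100 - 27 - 48
Step 4: silt = 25%

25


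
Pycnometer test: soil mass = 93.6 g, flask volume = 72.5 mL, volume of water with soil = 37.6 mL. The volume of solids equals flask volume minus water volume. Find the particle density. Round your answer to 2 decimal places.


Step 1: Volume of solids = flask volume - water volume with soil
Step 2: V_solids = 72.5 - 37.6 = 34.9 mL
Step 3: Particle density = mass / V_solids = 93.6 / 34.9 = 2.68 g/cm^3

2.68


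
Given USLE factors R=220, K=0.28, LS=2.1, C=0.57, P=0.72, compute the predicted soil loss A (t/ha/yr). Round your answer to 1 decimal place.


Step 1: A = R * K * LS * C * P
Step 2: R * K = 220 * 0.28 = 61.6
Step 3: (R*K) * LS = 61.6 * 2.1 = 129.36
Step 4: * C * P = 129.36 * 0.57 * 0.72 = 53.1
Step 5: A = 53.1 t/(ha*yr)

53.1


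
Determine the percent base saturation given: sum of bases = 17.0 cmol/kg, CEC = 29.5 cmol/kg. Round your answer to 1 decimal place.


Step 1: BS = 100 * (sum of bases) / CEC
Step 2: BS = 100 * 17.0 / 29.5
Step 3: BS = 57.6%

57.6


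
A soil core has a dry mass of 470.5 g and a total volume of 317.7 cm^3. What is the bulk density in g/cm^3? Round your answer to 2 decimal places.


Step 1: Identify the formula: BD = dry mass / volume
Step 2: Substitute values: BD = 470.5 / 317.7
Step 3: BD = 1.48 g/cm^3

1.48
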